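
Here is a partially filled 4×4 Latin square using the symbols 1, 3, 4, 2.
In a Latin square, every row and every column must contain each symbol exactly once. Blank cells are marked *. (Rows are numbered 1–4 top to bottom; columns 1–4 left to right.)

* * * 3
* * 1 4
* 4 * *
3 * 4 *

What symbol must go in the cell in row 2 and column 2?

3

Row 1, column 3: row 1 has {3} and column 3 has {1, 4}, leaving only 2.
Row 1, column 2: row 1 has {3, 2} and column 2 has {4}, leaving only 1.
Row 1, column 1: row 1 has {1, 3, 2} and column 1 has {3}, leaving only 4.
Row 2, column 1: row 2 has {1, 4} and column 1 has {3, 4}, leaving only 2.
Row 2 already has {1, 4, 2} and column 2 already has {1, 4}, so row 2, column 2 must be 3.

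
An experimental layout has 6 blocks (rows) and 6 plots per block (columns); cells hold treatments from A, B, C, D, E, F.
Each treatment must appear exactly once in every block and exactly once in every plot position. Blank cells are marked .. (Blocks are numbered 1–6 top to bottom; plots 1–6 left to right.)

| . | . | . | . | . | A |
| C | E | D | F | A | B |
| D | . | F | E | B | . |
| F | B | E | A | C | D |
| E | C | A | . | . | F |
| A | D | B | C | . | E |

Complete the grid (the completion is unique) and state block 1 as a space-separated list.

B F C D E A

Block 1, plot 1: block 1 has {A} and plot 1 has {A, C, D, E, F}, leaving only B.
Block 1, plot 2: block 1 has {A, B} and plot 2 has {B, C, D, E}, leaving only F.
Block 1, plot 3: block 1 has {A, B, F} and plot 3 has {A, B, D, E, F}, leaving only C.
Block 1, plot 4: block 1 has {A, B, C, F} and plot 4 has {A, C, E, F}, leaving only D.
Block 1, plot 5: block 1 has {A, B, C, D, F} and plot 5 has {A, B, C}, leaving only E.
So block 1 reads: B F C D E A.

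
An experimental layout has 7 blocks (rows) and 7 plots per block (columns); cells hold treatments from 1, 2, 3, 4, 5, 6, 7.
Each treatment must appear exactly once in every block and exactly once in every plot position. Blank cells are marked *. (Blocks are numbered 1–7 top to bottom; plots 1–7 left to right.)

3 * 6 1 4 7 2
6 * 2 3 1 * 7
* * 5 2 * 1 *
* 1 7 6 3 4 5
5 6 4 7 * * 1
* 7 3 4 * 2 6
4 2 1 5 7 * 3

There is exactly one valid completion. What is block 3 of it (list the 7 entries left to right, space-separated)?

Block 3, plot 1: block 3 has {1, 2, 5} and plot 1 has {3, 4, 5, 6}, leaving only 7.
Block 3, plot 5: block 3 has {1, 2, 5, 7} and plot 5 has {1, 3, 4, 7}, leaving only 6.
Block 3, plot 7: block 3 has {1, 2, 5, 6, 7} and plot 7 has {1, 2, 3, 5, 6, 7}, leaving only 4.
Block 3, plot 2: block 3 has {1, 2, 4, 5, 6, 7} and plot 2 has {1, 2, 6, 7}, leaving only 3.
So block 3 reads: 7 3 5 2 6 1 4.

7 3 5 2 6 1 4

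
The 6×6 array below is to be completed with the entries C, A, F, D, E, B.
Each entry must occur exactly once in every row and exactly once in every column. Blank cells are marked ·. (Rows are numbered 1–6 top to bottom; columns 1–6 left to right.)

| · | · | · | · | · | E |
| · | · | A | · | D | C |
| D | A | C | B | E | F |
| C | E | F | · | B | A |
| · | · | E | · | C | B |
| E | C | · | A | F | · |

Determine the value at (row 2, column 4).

Row 1, column 5: row 1 has {E} and column 5 has {C, F, D, E, B}, leaving only A.
Row 4, column 4: row 4 has {C, A, F, E, B} and column 4 has {A, B}, leaving only D.
Row 5, column 4: row 5 has {C, E, B} and column 4 has {A, D, B}, leaving only F.
Row 2 already has {C, A, D} and column 4 already has {A, F, D, B}, so row 2, column 4 must be E.

E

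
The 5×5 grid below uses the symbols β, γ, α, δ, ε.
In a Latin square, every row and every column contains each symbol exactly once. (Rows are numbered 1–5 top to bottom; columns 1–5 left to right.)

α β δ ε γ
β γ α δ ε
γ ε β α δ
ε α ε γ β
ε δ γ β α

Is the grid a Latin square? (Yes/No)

No

Row 4 contains ε twice (at columns 1 and 3), so it is not a permutation.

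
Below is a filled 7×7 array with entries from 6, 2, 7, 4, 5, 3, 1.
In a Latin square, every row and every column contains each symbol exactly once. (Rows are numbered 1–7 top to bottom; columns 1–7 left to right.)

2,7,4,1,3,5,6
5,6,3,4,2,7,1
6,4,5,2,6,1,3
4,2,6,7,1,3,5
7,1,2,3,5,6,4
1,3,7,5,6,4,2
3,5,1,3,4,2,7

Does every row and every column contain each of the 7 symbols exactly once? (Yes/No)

No

Row 7 contains 3 twice (at columns 1 and 4); row 3 is also not a permutation.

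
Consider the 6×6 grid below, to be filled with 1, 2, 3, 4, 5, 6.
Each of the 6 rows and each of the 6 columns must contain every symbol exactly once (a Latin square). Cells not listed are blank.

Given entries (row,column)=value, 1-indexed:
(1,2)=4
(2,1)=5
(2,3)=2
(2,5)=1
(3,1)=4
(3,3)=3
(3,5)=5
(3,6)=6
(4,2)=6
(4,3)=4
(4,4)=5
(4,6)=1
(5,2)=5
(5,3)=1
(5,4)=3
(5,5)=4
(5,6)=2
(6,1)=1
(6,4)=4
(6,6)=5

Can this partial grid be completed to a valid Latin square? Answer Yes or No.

No row or column among the givens repeats a symbol, and propagating forced cells runs into no contradiction.
One valid completion exists (for instance, 2 4 5 1 6 3 / 5 3 2 6 1 4 / 4 1 3 2 5 6 / 3 6 4 5 2 1 / 6 5 1 3 4 2 / 1 2 6 4 3 5).

Yes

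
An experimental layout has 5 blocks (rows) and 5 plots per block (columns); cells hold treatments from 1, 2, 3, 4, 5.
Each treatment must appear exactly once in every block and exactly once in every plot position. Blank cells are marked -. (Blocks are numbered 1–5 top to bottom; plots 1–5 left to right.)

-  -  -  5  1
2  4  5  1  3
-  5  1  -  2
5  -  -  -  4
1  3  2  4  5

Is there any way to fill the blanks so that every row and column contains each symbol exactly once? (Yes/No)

Yes

No block or plot among the givens repeats a symbol, and propagating forced cells runs into no contradiction.
One valid completion exists (for instance, 3 2 4 5 1 / 2 4 5 1 3 / 4 5 1 3 2 / 5 1 3 2 4 / 1 3 2 4 5).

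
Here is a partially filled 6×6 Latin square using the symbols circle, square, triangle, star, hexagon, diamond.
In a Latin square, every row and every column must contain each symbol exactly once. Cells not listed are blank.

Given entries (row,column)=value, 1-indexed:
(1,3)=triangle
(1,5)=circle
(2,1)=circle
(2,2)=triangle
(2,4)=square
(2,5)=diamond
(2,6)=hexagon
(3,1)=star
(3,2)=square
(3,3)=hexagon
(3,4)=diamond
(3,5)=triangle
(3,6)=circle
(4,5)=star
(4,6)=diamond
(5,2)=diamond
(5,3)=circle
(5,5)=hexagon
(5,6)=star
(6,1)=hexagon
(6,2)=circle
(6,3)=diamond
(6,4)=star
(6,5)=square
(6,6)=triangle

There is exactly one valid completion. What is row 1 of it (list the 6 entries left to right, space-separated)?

diamond star triangle hexagon circle square

Row 1, column 4: row 1 has {circle, triangle} and column 4 has {square, star, diamond}, leaving only hexagon.
Row 1, column 2: row 1 has {circle, triangle, hexagon} and column 2 has {circle, square, triangle, diamond}, leaving only star.
Row 1, column 6: row 1 has {circle, triangle, star, hexagon} and column 6 has {circle, triangle, star, hexagon, diamond}, leaving only square.
Row 1, column 1: row 1 has {circle, square, triangle, star, hexagon} and column 1 has {circle, star, hexagon}, leaving only diamond.
So row 1 reads: diamond star triangle hexagon circle square.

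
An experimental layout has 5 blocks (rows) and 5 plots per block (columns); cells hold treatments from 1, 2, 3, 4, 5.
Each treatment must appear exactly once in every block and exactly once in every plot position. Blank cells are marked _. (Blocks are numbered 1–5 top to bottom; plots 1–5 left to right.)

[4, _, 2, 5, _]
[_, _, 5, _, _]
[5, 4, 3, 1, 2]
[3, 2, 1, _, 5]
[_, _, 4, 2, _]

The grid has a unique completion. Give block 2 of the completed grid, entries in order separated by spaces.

2 1 5 3 4

Block 4, plot 4: block 4 has {1, 2, 3, 5} and plot 4 has {1, 2, 5}, leaving only 4.
Block 2, plot 4: block 2 has {5} and plot 4 has {1, 2, 4, 5}, leaving only 3.
Block 2, plot 2: block 2 has {3, 5} and plot 2 has {2, 4}, leaving only 1.
Block 2, plot 1: block 2 has {1, 3, 5} and plot 1 has {3, 4, 5}, leaving only 2.
Block 2, plot 5: block 2 has {1, 2, 3, 5} and plot 5 has {2, 5}, leaving only 4.
So block 2 reads: 2 1 5 3 4.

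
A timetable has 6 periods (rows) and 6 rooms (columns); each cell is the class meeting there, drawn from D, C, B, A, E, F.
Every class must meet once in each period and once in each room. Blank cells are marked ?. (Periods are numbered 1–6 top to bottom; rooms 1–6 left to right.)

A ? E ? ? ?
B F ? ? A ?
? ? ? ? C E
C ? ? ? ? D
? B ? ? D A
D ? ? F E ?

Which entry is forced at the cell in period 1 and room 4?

Period 2, room 6: period 2 has {B, A, F} and room 6 has {D, A, E}, leaving only C.
Period 2, room 3: period 2 has {C, B, A, F} and room 3 has {E}, leaving only D.
Period 2, room 4: period 2 has {D, C, B, A, F} and room 4 has {F}, leaving only E.
Period 3, room 1: period 3 has {C, E} and room 1 has {D, C, B, A}, leaving only F.
Period 5, room 1: period 5 has {D, B, A} and room 1 has {D, C, B, A, F}, leaving only E.
Period 5, room 4: period 5 has {D, B, A, E} and room 4 has {E, F}, leaving only C.
Period 5, room 3: period 5 has {D, C, B, A, E} and room 3 has {D, E}, leaving only F.
Period 6, room 6: period 6 has {D, E, F} and room 6 has {D, C, A, E}, leaving only B.
Period 1, room 6: period 1 has {A, E} and room 6 has {D, C, B, A, E}, leaving only F.
Period 1, room 5: period 1 has {A, E, F} and room 5 has {D, C, A, E}, leaving only B.
Period 1 already has {B, A, E, F} and room 4 already has {C, E, F}, so period 1, room 4 must be D.

D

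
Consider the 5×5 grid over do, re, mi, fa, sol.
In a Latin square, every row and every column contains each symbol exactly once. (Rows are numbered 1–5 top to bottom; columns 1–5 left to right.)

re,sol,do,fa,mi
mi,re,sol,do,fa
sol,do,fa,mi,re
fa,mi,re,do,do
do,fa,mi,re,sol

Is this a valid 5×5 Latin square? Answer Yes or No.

Column 4 contains do twice (at rows 2 and 4), so it is not a permutation.

No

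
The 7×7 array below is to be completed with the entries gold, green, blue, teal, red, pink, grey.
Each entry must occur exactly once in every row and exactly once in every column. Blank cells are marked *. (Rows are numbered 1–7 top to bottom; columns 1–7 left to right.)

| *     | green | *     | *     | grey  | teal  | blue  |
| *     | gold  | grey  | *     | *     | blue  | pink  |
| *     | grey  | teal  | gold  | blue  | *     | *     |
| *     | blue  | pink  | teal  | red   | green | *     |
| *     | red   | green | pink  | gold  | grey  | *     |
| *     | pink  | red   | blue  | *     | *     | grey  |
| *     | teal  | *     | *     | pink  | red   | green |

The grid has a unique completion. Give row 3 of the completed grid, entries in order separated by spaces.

green grey teal gold blue pink red

Row 3, column 6: row 3 has {gold, blue, teal, grey} and column 6 has {green, blue, teal, red, grey}, leaving only pink.
Row 3, column 7: row 3 has {gold, blue, teal, pink, grey} and column 7 has {green, blue, pink, grey}, leaving only red.
Row 3, column 1: row 3 has {gold, blue, teal, red, pink, grey} and column 1 has {}, leaving only green.
So row 3 reads: green grey teal gold blue pink red.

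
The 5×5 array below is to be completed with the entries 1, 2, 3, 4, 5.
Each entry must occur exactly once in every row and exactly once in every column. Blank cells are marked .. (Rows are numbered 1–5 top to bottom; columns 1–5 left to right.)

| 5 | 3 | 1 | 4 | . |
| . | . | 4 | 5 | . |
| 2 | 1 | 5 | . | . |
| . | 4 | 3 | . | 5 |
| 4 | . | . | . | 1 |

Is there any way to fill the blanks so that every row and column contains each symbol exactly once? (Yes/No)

Row 1, column 5: row 1 has {1, 3, 4, 5} and column 5 has {1, 5}, so it must be 2.
Row 2, column 2: row 2 has {4, 5} and column 2 has {1, 3, 4}, so it must be 2.
Row 2, column 5: row 2 has {2, 4, 5} and column 5 has {1, 2, 5}, so it must be 3.
Row 2, column 1: row 2 has {2, 3, 4, 5} and column 1 has {2, 4, 5}, so it must be 1.
Now row 4, column 1: row 4 together with column 1 already contain {1, 2, 3, 4, 5} — every symbol — so nothing can go there. The grid has no valid completion.

No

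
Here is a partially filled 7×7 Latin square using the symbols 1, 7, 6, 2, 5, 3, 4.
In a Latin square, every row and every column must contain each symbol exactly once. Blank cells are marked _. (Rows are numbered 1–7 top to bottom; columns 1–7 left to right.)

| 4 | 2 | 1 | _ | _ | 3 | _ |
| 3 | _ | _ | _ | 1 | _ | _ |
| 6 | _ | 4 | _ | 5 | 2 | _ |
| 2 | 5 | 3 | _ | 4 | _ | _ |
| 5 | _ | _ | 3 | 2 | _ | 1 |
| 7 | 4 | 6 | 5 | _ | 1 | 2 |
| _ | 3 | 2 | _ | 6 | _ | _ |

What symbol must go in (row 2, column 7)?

Row 1, column 5: row 1 has {1, 2, 3, 4} and column 5 has {1, 6, 2, 5, 4}, leaving only 7.
Row 1, column 4: row 1 has {1, 7, 2, 3, 4} and column 4 has {5, 3}, leaving only 6.
Row 1, column 7: row 1 has {1, 7, 6, 2, 3, 4} and column 7 has {1, 2}, leaving only 5.
Row 5, column 3: row 5 has {1, 2, 5, 3} and column 3 has {1, 6, 2, 3, 4}, leaving only 7.
Row 2, column 3: row 2 has {1, 3} and column 3 has {1, 7, 6, 2, 3, 4}, leaving only 5.
Row 5, column 2: row 5 has {1, 7, 2, 5, 3} and column 2 has {2, 5, 3, 4}, leaving only 6.
Row 2, column 2: row 2 has {1, 5, 3} and column 2 has {6, 2, 5, 3, 4}, leaving only 7.
Row 3, column 2: row 3 has {6, 2, 5, 4} and column 2 has {7, 6, 2, 5, 3, 4}, leaving only 1.
Row 3, column 4: row 3 has {1, 6, 2, 5, 4} and column 4 has {6, 5, 3}, leaving only 7.
Row 3, column 7: row 3 has {1, 7, 6, 2, 5, 4} and column 7 has {1, 2, 5}, leaving only 3.
Row 4, column 4: row 4 has {2, 5, 3, 4} and column 4 has {7, 6, 5, 3}, leaving only 1.
Row 5, column 6: row 5 has {1, 7, 6, 2, 5, 3} and column 6 has {1, 2, 3}, leaving only 4.
Row 2, column 6: row 2 has {1, 7, 5, 3} and column 6 has {1, 2, 3, 4}, leaving only 6.
Row 2 already has {1, 7, 6, 5, 3} and column 7 already has {1, 2, 5, 3}, so row 2, column 7 must be 4.

4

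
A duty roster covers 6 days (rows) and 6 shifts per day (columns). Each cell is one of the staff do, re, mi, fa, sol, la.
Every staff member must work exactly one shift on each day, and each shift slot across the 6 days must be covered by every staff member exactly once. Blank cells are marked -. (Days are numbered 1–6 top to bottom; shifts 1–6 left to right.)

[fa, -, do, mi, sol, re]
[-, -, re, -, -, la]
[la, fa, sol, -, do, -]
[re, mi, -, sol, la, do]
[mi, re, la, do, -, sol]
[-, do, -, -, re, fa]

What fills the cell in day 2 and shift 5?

mi

Day 1, shift 2: day 1 has {do, re, mi, fa, sol} and shift 2 has {do, re, mi, fa}, leaving only la.
Day 2, shift 2: day 2 has {re, la} and shift 2 has {do, re, mi, fa, la}, leaving only sol.
Day 2, shift 1: day 2 has {re, sol, la} and shift 1 has {re, mi, fa, la}, leaving only do.
Day 2, shift 4: day 2 has {do, re, sol, la} and shift 4 has {do, mi, sol}, leaving only fa.
Day 2 already has {do, re, fa, sol, la} and shift 5 already has {do, re, sol, la}, so day 2, shift 5 must be mi.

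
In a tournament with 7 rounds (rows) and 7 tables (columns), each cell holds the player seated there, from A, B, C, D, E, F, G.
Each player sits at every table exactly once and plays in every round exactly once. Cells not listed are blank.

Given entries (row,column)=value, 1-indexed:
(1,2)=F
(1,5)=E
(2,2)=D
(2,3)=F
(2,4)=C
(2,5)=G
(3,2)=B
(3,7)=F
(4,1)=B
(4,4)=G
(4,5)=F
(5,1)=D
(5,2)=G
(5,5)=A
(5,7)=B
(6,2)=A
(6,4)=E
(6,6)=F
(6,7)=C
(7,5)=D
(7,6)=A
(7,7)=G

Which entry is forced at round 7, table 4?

Round 3, table 5: round 3 has {B, F} and table 5 has {A, D, E, F, G}, leaving only C.
Round 5, table 4: round 5 has {A, B, D, G} and table 4 has {C, E, G}, leaving only F.
Round 7 already has {A, D, G} and table 4 already has {C, E, F, G}, so round 7, table 4 must be B.

B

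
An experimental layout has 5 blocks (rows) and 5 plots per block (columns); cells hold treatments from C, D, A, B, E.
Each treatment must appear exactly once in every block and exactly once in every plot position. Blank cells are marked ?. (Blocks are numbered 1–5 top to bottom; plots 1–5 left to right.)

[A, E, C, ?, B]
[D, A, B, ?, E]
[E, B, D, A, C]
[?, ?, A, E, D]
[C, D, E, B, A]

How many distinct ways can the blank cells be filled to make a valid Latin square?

Block 1, plot 4: eliminating its block and plot leaves {D}.
Block 2, plot 4: eliminating its block and plot leaves {C}.
Block 4, plot 1: eliminating its block and plot leaves {B}.
Block 4, plot 2: eliminating its block and plot leaves {C}.
Only one assignment across all blanks avoids any block or plot repeat, giving 1 completion.

1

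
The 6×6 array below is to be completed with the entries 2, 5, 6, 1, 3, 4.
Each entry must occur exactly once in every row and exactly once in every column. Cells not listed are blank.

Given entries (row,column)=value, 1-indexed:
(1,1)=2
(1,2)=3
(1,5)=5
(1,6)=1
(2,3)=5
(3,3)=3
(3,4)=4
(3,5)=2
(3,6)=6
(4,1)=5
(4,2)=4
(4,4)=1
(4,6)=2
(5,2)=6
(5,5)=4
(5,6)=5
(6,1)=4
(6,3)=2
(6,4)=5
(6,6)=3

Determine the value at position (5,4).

Row 1, column 4: row 1 has {2, 5, 1, 3} and column 4 has {5, 1, 4}, leaving only 6.
Row 1, column 3: row 1 has {2, 5, 6, 1, 3} and column 3 has {2, 5, 3}, leaving only 4.
Row 2, column 6: row 2 has {5} and column 6 has {2, 5, 6, 1, 3}, leaving only 4.
Row 3, column 1: row 3 has {2, 6, 3, 4} and column 1 has {2, 5, 4}, leaving only 1.
Row 3, column 2: row 3 has {2, 6, 1, 3, 4} and column 2 has {6, 3, 4}, leaving only 5.
Row 4, column 3: row 4 has {2, 5, 1, 4} and column 3 has {2, 5, 3, 4}, leaving only 6.
Row 4, column 5: row 4 has {2, 5, 6, 1, 4} and column 5 has {2, 5, 4}, leaving only 3.
Row 5, column 1: row 5 has {5, 6, 4} and column 1 has {2, 5, 1, 4}, leaving only 3.
Row 5 already has {5, 6, 3, 4} and column 4 already has {5, 6, 1, 4}, so row 5, column 4 must be 2.

2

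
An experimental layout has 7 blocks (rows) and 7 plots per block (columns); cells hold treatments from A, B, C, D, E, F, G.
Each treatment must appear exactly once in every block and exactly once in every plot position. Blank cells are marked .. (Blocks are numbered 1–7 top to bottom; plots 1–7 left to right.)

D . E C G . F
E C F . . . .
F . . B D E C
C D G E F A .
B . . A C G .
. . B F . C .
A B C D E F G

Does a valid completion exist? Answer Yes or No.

No block or plot among the givens repeats a symbol, and propagating forced cells runs into no contradiction.
One valid completion exists (for instance, D A E C G B F / E C F G B D A / F G A B D E C / C D G E F A B / B F D A C G E / G E B F A C D / A B C D E F G).

Yes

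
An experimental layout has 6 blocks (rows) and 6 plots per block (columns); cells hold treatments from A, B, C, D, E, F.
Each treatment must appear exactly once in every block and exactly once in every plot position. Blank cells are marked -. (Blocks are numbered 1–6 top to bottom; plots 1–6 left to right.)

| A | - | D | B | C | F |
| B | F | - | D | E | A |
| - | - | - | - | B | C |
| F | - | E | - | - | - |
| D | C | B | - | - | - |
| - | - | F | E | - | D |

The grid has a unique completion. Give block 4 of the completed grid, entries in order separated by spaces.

Block 4, plot 6: block 4 has {E, F} and plot 6 has {A, C, D, F}, leaving only B.
Block 1, plot 2: block 1 has {A, B, C, D, F} and plot 2 has {C, F}, leaving only E.
Block 2, plot 3: block 2 has {A, B, D, E, F} and plot 3 has {B, D, E, F}, leaving only C.
Block 3, plot 1: block 3 has {B, C} and plot 1 has {A, B, D, F}, leaving only E.
Block 3, plot 3: block 3 has {B, C, E} and plot 3 has {B, C, D, E, F}, leaving only A.
Block 3, plot 2: block 3 has {A, B, C, E} and plot 2 has {C, E, F}, leaving only D.
Block 4, plot 2: block 4 has {B, E, F} and plot 2 has {C, D, E, F}, leaving only A.
Block 4, plot 4: block 4 has {A, B, E, F} and plot 4 has {B, D, E}, leaving only C.
Block 4, plot 5: block 4 has {A, B, C, E, F} and plot 5 has {B, C, E}, leaving only D.
So block 4 reads: F A E C D B.

F A E C D B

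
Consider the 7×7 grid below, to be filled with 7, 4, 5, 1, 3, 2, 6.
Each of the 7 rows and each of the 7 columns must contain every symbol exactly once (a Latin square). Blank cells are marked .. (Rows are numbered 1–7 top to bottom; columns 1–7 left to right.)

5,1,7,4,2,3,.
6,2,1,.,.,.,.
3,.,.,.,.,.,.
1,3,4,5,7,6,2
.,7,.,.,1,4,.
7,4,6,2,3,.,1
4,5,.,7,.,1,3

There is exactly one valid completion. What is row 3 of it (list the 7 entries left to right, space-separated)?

3 6 5 1 4 2 7

Row 3, column 2: row 3 has {3} and column 2 has {7, 4, 5, 1, 3, 2}, leaving only 6.
Row 3, column 4: row 3 has {3, 6} and column 4 has {7, 4, 5, 2}, leaving only 1.
Row 1, column 7: row 1 has {7, 4, 5, 1, 3, 2} and column 7 has {1, 3, 2}, leaving only 6.
Row 2, column 4: row 2 has {1, 2, 6} and column 4 has {7, 4, 5, 1, 2}, leaving only 3.
Row 5, column 1: row 5 has {7, 4, 1} and column 1 has {7, 4, 5, 1, 3, 6}, leaving only 2.
Row 5, column 4: row 5 has {7, 4, 1, 2} and column 4 has {7, 4, 5, 1, 3, 2}, leaving only 6.
Row 5, column 7: row 5 has {7, 4, 1, 2, 6} and column 7 has {1, 3, 2, 6}, leaving only 5.
Row 5, column 3: row 5 has {7, 4, 5, 1, 2, 6} and column 3 has {7, 4, 1, 6}, leaving only 3.
Row 6, column 6: row 6 has {7, 4, 1, 3, 2, 6} and column 6 has {4, 1, 3, 6}, leaving only 5.
Row 2, column 6: row 2 has {1, 3, 2, 6} and column 6 has {4, 5, 1, 3, 6}, leaving only 7.
Row 3, column 6: row 3 has {1, 3, 6} and column 6 has {7, 4, 5, 1, 3, 6}, leaving only 2.
Row 3, column 3: row 3 has {1, 3, 2, 6} and column 3 has {7, 4, 1, 3, 6}, leaving only 5.
Row 3, column 5: row 3 has {5, 1, 3, 2, 6} and column 5 has {7, 1, 3, 2}, leaving only 4.
Row 3, column 7: row 3 has {4, 5, 1, 3, 2, 6} and column 7 has {5, 1, 3, 2, 6}, leaving only 7.
So row 3 reads: 3 6 5 1 4 2 7.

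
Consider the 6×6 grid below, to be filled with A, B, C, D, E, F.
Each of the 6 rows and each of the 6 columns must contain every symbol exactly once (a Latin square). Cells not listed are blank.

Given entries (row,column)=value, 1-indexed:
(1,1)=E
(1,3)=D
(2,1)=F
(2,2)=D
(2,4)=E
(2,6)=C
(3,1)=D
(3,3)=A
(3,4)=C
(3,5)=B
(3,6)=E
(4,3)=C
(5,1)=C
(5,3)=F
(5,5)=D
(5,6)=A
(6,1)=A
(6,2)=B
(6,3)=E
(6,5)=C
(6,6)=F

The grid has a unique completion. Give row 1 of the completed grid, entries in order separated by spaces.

E C D A F B

Row 1, column 6: row 1 has {D, E} and column 6 has {A, C, E, F}, leaving only B.
Row 2, column 3: row 2 has {C, D, E, F} and column 3 has {A, C, D, E, F}, leaving only B.
Row 2, column 5: row 2 has {B, C, D, E, F} and column 5 has {B, C, D}, leaving only A.
Row 1, column 5: row 1 has {B, D, E} and column 5 has {A, B, C, D}, leaving only F.
Row 1, column 4: row 1 has {B, D, E, F} and column 4 has {C, E}, leaving only A.
Row 1, column 2: row 1 has {A, B, D, E, F} and column 2 has {B, D}, leaving only C.
So row 1 reads: E C D A F B.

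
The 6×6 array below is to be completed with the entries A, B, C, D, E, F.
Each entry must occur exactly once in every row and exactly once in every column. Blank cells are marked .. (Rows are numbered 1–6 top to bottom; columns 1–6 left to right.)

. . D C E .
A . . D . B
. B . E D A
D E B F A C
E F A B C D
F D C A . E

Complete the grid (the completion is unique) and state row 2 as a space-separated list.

A C E D F B

Row 2, column 2: row 2 has {A, B, D} and column 2 has {B, D, E, F}, leaving only C.
Row 2, column 5: row 2 has {A, B, C, D} and column 5 has {A, C, D, E}, leaving only F.
Row 2, column 3: row 2 has {A, B, C, D, F} and column 3 has {A, B, C, D}, leaving only E.
So row 2 reads: A C E D F B.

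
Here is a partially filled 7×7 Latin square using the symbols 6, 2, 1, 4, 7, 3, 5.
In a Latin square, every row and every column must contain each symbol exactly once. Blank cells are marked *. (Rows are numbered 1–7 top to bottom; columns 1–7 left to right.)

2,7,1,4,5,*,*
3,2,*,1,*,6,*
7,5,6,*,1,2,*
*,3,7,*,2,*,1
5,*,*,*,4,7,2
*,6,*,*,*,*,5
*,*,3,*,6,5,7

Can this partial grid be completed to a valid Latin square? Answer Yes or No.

Row 5, column 3: row 5 together with column 3 already contain {6, 2, 1, 4, 7, 3, 5} — every symbol — so nothing can go there. The grid has no valid completion.

No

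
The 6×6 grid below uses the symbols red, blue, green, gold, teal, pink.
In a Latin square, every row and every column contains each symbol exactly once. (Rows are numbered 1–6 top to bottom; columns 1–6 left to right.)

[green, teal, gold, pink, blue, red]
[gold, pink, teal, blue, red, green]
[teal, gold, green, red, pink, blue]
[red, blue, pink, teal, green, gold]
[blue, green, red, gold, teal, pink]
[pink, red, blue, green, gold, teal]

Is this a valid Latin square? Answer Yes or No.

Yes

Each row is a permutation of the 6 symbols, and so is each column.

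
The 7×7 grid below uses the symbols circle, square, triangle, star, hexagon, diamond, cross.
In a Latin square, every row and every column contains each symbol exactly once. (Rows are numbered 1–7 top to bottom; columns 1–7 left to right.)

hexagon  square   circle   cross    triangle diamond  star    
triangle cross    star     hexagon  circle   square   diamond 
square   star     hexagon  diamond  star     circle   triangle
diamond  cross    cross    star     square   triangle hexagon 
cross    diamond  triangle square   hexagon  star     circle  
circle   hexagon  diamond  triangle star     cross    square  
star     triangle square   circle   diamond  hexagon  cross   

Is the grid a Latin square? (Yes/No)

No

Row 3 contains star twice (at columns 2 and 5); row 4 is also not a permutation.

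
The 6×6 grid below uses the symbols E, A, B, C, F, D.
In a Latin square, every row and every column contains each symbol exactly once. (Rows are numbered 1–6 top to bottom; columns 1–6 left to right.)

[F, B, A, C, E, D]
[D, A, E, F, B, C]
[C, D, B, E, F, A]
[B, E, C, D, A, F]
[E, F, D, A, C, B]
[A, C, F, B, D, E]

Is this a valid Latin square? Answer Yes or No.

Yes

Each row is a permutation of the 6 symbols, and so is each column.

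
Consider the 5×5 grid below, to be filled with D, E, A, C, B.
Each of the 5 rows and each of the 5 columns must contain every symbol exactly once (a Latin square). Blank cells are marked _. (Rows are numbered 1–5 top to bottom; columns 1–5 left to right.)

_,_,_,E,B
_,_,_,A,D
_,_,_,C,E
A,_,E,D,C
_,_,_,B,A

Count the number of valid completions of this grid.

Row 1, column 1: eliminating its row and column leaves {D, C}.
Row 1, column 2: eliminating its row and column leaves {D, A, C}.
Row 1, column 3: eliminating its row and column leaves {D, A, C}.
Row 2, column 1: eliminating its row and column leaves {E, C, B}.
Row 2, column 2: eliminating its row and column leaves {E, C, B}.
Row 2, column 3: eliminating its row and column leaves {C, B}.
Row 3, column 1: eliminating its row and column leaves {D, B}.
Row 3, column 2: eliminating its row and column leaves {D, A, B}.
Row 3, column 3: eliminating its row and column leaves {D, A, B}.
Row 4, column 2: eliminating its row and column leaves {B}.
Row 5, column 1: eliminating its row and column leaves {D, E, C}.
Row 5, column 2: eliminating its row and column leaves {D, E, C}.
Row 5, column 3: eliminating its row and column leaves {D, C}.
Enumerating the assignments across these blanks that avoid any row or column repeat gives 6 completions.

6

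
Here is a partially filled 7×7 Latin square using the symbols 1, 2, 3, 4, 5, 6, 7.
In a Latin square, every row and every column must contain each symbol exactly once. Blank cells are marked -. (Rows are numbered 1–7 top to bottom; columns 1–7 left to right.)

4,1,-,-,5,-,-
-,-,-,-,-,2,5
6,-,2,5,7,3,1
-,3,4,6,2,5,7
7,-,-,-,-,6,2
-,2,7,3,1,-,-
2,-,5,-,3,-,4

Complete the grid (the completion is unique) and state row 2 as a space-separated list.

Row 1, column 6: row 1 has {1, 4, 5} and column 6 has {2, 3, 5, 6}, leaving only 7.
Row 1, column 4: row 1 has {1, 4, 5, 7} and column 4 has {3, 5, 6}, leaving only 2.
Row 3, column 2: row 3 has {1, 2, 3, 5, 6, 7} and column 2 has {1, 2, 3}, leaving only 4.
Row 4, column 1: row 4 has {2, 3, 4, 5, 6, 7} and column 1 has {2, 4, 6, 7}, leaving only 1.
Row 2, column 1: row 2 has {2, 5} and column 1 has {1, 2, 4, 6, 7}, leaving only 3.
Row 5, column 2: row 5 has {2, 6, 7} and column 2 has {1, 2, 3, 4}, leaving only 5.
Row 5, column 5: row 5 has {2, 5, 6, 7} and column 5 has {1, 2, 3, 5, 7}, leaving only 4.
Row 2, column 5: row 2 has {2, 3, 5} and column 5 has {1, 2, 3, 4, 5, 7}, leaving only 6.
Row 2, column 2: row 2 has {2, 3, 5, 6} and column 2 has {1, 2, 3, 4, 5}, leaving only 7.
Row 2, column 3: row 2 has {2, 3, 5, 6, 7} and column 3 has {2, 4, 5, 7}, leaving only 1.
Row 2, column 4: row 2 has {1, 2, 3, 5, 6, 7} and column 4 has {2, 3, 5, 6}, leaving only 4.
So row 2 reads: 3 7 1 4 6 2 5.

3 7 1 4 6 2 5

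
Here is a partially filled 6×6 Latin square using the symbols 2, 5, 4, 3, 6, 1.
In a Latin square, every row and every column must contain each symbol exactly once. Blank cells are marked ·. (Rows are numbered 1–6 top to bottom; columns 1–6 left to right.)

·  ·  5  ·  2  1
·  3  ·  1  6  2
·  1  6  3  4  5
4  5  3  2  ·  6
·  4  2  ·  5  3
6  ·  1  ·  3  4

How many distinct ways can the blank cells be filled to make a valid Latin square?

Row 1, column 1: eliminating its row and column leaves {3}.
Row 1, column 2: eliminating its row and column leaves {6}.
Row 1, column 4: eliminating its row and column leaves {4, 6}.
Row 2, column 1: eliminating its row and column leaves {5}.
Row 2, column 3: eliminating its row and column leaves {4}.
Row 3, column 1: eliminating its row and column leaves {2}.
Row 4, column 5: eliminating its row and column leaves {1}.
Row 5, column 1: eliminating its row and column leaves {1}.
Row 5, column 4: eliminating its row and column leaves {6}.
Row 6, column 2: eliminating its row and column leaves {2}.
Row 6, column 4: eliminating its row and column leaves {5}.
Only one assignment across all blanks avoids any row or column repeat, giving 1 completion.

1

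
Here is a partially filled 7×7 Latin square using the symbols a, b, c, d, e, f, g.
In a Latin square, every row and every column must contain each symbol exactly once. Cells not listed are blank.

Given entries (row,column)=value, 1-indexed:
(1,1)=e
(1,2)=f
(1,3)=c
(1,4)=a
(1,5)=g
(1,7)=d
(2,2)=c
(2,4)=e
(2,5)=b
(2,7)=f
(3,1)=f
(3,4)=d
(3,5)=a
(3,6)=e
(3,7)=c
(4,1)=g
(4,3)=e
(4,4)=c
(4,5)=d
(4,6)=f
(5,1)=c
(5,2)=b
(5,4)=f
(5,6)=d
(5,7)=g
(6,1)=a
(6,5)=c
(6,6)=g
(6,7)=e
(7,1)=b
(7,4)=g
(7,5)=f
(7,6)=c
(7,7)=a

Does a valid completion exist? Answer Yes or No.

No row or column among the givens repeats a symbol, and propagating forced cells runs into no contradiction.
One valid completion exists (for instance, e f c a g b d / d c g e b a f / f g b d a e c / g a e c d f b / c b a f e d g / a d f b c g e / b e d g f c a).

Yes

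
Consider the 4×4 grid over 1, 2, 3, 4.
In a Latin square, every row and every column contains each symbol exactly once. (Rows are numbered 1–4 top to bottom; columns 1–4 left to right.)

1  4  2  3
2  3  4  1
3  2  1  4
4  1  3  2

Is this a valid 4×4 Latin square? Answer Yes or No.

Yes

Each row is a permutation of the 4 symbols, and so is each column.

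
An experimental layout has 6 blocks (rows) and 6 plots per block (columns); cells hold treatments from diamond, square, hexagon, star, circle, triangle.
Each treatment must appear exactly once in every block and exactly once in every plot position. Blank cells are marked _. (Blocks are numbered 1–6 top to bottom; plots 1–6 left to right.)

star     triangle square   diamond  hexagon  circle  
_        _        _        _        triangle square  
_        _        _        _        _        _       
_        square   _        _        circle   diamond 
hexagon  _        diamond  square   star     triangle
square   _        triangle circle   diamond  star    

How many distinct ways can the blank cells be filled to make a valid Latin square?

3

Block 2, plot 1: eliminating its block and plot leaves {diamond, circle}.
Block 2, plot 2: eliminating its block and plot leaves {diamond, hexagon, star, circle}.
Block 2, plot 3: eliminating its block and plot leaves {hexagon, star, circle}.
Block 2, plot 4: eliminating its block and plot leaves {hexagon, star}.
Block 3, plot 1: eliminating its block and plot leaves {diamond, circle, triangle}.
Block 3, plot 2: eliminating its block and plot leaves {diamond, hexagon, star, circle}.
Block 3, plot 3: eliminating its block and plot leaves {hexagon, star, circle}.
Block 3, plot 4: eliminating its block and plot leaves {hexagon, star, triangle}.
Block 3, plot 5: eliminating its block and plot leaves {square}.
Block 3, plot 6: eliminating its block and plot leaves {hexagon}.
Block 4, plot 1: eliminating its block and plot leaves {triangle}.
Block 4, plot 3: eliminating its block and plot leaves {hexagon, star}.
Block 4, plot 4: eliminating its block and plot leaves {hexagon, star, triangle}.
Block 5, plot 2: eliminating its block and plot leaves {circle}.
Block 6, plot 2: eliminating its block and plot leaves {hexagon}.
Enumerating the assignments across these blanks that avoid any block or plot repeat gives 3 completions.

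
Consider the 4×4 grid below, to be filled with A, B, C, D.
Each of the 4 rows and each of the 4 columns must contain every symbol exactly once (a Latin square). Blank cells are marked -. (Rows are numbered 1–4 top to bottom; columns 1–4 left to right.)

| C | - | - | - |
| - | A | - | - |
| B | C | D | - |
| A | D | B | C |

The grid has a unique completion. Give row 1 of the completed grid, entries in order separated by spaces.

C B A D

Row 1, column 2: row 1 has {C} and column 2 has {A, C, D}, leaving only B.
Row 1, column 3: row 1 has {B, C} and column 3 has {B, D}, leaving only A.
Row 1, column 4: row 1 has {A, B, C} and column 4 has {C}, leaving only D.
So row 1 reads: C B A D.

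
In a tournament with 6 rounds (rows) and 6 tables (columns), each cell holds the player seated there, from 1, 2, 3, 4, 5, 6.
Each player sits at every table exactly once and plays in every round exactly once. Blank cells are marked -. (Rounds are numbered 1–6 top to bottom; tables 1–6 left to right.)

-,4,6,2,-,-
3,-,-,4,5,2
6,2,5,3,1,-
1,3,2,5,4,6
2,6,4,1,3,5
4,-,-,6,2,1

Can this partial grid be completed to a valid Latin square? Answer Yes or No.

Round 1, table 5: round 1 together with table 5 already contain {1, 2, 3, 4, 5, 6} — every symbol — so nothing can go there. The grid has no valid completion.

No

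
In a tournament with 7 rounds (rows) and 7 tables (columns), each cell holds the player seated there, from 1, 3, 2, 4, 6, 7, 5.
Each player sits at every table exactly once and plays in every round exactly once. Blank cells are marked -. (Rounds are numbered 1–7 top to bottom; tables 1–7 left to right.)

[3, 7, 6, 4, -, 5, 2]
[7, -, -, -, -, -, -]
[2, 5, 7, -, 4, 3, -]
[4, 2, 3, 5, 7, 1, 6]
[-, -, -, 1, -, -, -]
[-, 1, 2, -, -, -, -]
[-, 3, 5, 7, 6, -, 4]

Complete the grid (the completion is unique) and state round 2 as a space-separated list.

Round 1, table 5: round 1 has {3, 2, 4, 6, 7, 5} and table 5 has {4, 6, 7}, leaving only 1.
Round 3, table 4: round 3 has {3, 2, 4, 7, 5} and table 4 has {1, 4, 7, 5}, leaving only 6.
Round 3, table 7: round 3 has {3, 2, 4, 6, 7, 5} and table 7 has {2, 4, 6}, leaving only 1.
Round 5, table 3: round 5 has {1} and table 3 has {3, 2, 6, 7, 5}, leaving only 4.
Round 2, table 3: round 2 has {7} and table 3 has {3, 2, 4, 6, 7, 5}, leaving only 1.
Round 5, table 2: round 5 has {1, 4} and table 2 has {1, 3, 2, 7, 5}, leaving only 6.
Round 2, table 2: round 2 has {1, 7} and table 2 has {1, 3, 2, 6, 7, 5}, leaving only 4.
Round 5, table 1: round 5 has {1, 4, 6} and table 1 has {3, 2, 4, 7}, leaving only 5.
Round 6, table 1: round 6 has {1, 2} and table 1 has {3, 2, 4, 7, 5}, leaving only 6.
Round 6, table 4: round 6 has {1, 2, 6} and table 4 has {1, 4, 6, 7, 5}, leaving only 3.
Round 2, table 4: round 2 has {1, 4, 7} and table 4 has {1, 3, 4, 6, 7, 5}, leaving only 2.
Round 2, table 6: round 2 has {1, 2, 4, 7} and table 6 has {1, 3, 5}, leaving only 6.
Round 6, table 5: round 6 has {1, 3, 2, 6} and table 5 has {1, 4, 6, 7}, leaving only 5.
Round 2, table 5: round 2 has {1, 2, 4, 6, 7} and table 5 has {1, 4, 6, 7, 5}, leaving only 3.
Round 2, table 7: round 2 has {1, 3, 2, 4, 6, 7} and table 7 has {1, 2, 4, 6}, leaving only 5.
So round 2 reads: 7 4 1 2 3 6 5.

7 4 1 2 3 6 5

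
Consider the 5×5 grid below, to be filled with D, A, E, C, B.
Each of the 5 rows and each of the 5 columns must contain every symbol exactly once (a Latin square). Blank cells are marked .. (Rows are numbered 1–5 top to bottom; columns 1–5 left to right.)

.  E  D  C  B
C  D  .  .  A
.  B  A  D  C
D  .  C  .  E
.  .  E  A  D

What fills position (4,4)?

B

Row 4 already has {D, E, C} and column 4 already has {D, A, C}, so row 4, column 4 must be B.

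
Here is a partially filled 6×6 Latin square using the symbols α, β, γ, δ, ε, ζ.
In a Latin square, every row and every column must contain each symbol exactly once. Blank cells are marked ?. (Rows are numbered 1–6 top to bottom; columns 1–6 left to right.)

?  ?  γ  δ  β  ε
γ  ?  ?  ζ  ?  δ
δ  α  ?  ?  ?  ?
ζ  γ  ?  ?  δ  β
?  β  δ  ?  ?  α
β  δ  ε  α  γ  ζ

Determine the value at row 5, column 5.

Row 1, column 1: row 1 has {β, γ, δ, ε} and column 1 has {β, γ, δ, ζ}, leaving only α.
Row 1, column 2: row 1 has {α, β, γ, δ, ε} and column 2 has {α, β, γ, δ}, leaving only ζ.
Row 2, column 2: row 2 has {γ, δ, ζ} and column 2 has {α, β, γ, δ, ζ}, leaving only ε.
Row 2, column 5: row 2 has {γ, δ, ε, ζ} and column 5 has {β, γ, δ}, leaving only α.
Row 2, column 3: row 2 has {α, γ, δ, ε, ζ} and column 3 has {γ, δ, ε}, leaving only β.
Row 3, column 3: row 3 has {α, δ} and column 3 has {β, γ, δ, ε}, leaving only ζ.
Row 3, column 5: row 3 has {α, δ, ζ} and column 5 has {α, β, γ, δ}, leaving only ε.
Row 5 already has {α, β, δ} and column 5 already has {α, β, γ, δ, ε}, so row 5, column 5 must be ζ.

ζ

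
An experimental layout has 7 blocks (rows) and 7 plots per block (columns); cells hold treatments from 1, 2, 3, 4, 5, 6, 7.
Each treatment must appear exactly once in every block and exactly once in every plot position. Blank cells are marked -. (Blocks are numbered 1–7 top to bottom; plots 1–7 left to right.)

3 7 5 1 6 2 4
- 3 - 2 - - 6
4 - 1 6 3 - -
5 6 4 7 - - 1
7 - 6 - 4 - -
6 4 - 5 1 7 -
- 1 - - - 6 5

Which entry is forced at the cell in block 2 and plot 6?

4

Block 2, plot 1: block 2 has {2, 3, 6} and plot 1 has {3, 4, 5, 6, 7}, leaving only 1.
Block 2, plot 3: block 2 has {1, 2, 3, 6} and plot 3 has {1, 4, 5, 6}, leaving only 7.
Block 2, plot 5: block 2 has {1, 2, 3, 6, 7} and plot 5 has {1, 3, 4, 6}, leaving only 5.
Block 2 already has {1, 2, 3, 5, 6, 7} and plot 6 already has {2, 6, 7}, so block 2, plot 6 must be 4.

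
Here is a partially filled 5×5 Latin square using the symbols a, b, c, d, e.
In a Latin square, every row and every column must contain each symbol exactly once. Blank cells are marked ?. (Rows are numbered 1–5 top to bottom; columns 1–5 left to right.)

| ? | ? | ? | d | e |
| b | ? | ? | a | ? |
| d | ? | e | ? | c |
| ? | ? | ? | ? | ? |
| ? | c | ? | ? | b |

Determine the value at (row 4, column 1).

Row 2, column 5: row 2 has {a, b} and column 5 has {b, c, e}, leaving only d.
Row 2, column 2: row 2 has {a, b, d} and column 2 has {c}, leaving only e.
Row 2, column 3: row 2 has {a, b, d, e} and column 3 has {e}, leaving only c.
Row 3, column 4: row 3 has {c, d, e} and column 4 has {a, d}, leaving only b.
Row 3, column 2: row 3 has {b, c, d, e} and column 2 has {c, e}, leaving only a.
Row 1, column 2: row 1 has {d, e} and column 2 has {a, c, e}, leaving only b.
Row 1, column 3: row 1 has {b, d, e} and column 3 has {c, e}, leaving only a.
Row 1, column 1: row 1 has {a, b, d, e} and column 1 has {b, d}, leaving only c.
Row 4, column 2: row 4 has {} and column 2 has {a, b, c, e}, leaving only d.
Row 4, column 3: row 4 has {d} and column 3 has {a, c, e}, leaving only b.
Row 4, column 5: row 4 has {b, d} and column 5 has {b, c, d, e}, leaving only a.
Row 4 already has {a, b, d} and column 1 already has {b, c, d}, so row 4, column 1 must be e.

e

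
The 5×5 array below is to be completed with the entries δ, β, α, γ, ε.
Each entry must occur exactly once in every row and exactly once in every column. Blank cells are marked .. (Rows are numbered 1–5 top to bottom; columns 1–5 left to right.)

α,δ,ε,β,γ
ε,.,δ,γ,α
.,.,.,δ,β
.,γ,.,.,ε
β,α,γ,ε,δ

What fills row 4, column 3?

β

Row 2, column 2: row 2 has {δ, α, γ, ε} and column 2 has {δ, α, γ}, leaving only β.
Row 3, column 1: row 3 has {δ, β} and column 1 has {β, α, ε}, leaving only γ.
Row 3, column 2: row 3 has {δ, β, γ} and column 2 has {δ, β, α, γ}, leaving only ε.
Row 3, column 3: row 3 has {δ, β, γ, ε} and column 3 has {δ, γ, ε}, leaving only α.
Row 4 already has {γ, ε} and column 3 already has {δ, α, γ, ε}, so row 4, column 3 must be β.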